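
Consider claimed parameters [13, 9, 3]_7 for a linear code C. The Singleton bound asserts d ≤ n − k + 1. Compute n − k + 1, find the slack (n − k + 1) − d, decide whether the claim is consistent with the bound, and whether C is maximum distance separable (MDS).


Singleton RHS = n − k + 1 = 5, slack = 2, bound satisfied, not MDS.

Singleton bound: d ≤ n − k + 1.
Here n = 13, k = 9, so n − k + 1 = 5.
Given d = 3, check d ≤ 5: YES.
Slack = (n − k + 1) − d = 2.
The code is NOT MDS (slack = 2 > 0).
Description: the claimed parameters are [13, 9, 3]_7; such a code would be non-MDS.


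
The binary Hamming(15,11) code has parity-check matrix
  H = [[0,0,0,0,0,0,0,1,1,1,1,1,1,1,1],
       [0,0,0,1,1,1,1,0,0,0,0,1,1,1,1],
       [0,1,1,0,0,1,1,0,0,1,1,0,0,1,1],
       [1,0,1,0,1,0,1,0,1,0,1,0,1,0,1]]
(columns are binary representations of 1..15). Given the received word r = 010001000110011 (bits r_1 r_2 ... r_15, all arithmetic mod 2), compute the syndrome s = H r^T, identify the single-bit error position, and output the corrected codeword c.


s = (0, 1, 0, 0)^T, error position = 4, corrected codeword c = 010101000110011

Compute s = H r^T mod 2 one row at a time:
  s_1 = 0 + 0 + 1 + 1 + 0 + 0 + 1 + 1 = 4 ≡ 0 (mod 2).
  s_2 = 0 + 0 + 1 + 0 + 0 + 0 + 1 + 1 = 3 ≡ 1 (mod 2).
  s_3 = 1 + 0 + 1 + 0 + 1 + 1 + 1 + 1 = 6 ≡ 0 (mod 2).
  s_4 = 0 + 0 + 0 + 0 + 0 + 1 + 0 + 1 = 2 ≡ 0 (mod 2).
s = (0, 1, 0, 0)^T — this equals column 4 of H (binary 0100), so error is at position 4.
Correct: flip bit 4 of r = 010001000110011 to get c = 010101000110011.


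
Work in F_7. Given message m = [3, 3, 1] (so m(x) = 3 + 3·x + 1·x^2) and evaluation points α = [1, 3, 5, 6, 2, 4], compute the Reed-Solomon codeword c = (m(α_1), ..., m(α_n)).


c = [0, 0, 1, 1, 6, 3]

Message polynomial: m(x) = 3 + 3·x + 1·x^2 (mod 7).
For each evaluation point α_i, compute m(α_i) mod 7:
  α_1 = 1: Horner steps 1 → 4 → 0, so m(1) = 0.
  α_2 = 3: Horner steps 1 → 6 → 0, so m(3) = 0.
  α_3 = 5: Horner steps 1 → 1 → 1, so m(5) = 1.
  α_4 = 6: Horner steps 1 → 2 → 1, so m(6) = 1.
  α_5 = 2: Horner steps 1 → 5 → 6, so m(2) = 6.
  α_6 = 4: Horner steps 1 → 0 → 3, so m(4) = 3.
Codeword c = [0, 0, 1, 1, 6, 3] ∈ F_7^6.


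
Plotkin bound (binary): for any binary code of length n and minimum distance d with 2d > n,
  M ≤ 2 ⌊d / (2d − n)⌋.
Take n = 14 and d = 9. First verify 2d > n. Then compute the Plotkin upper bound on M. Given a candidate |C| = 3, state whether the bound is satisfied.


Plotkin bound M ≤ 4; given |C| = 3 ≤ bound (satisfied).

Check applicability: 2d = 18, n = 14.
2d − n = 4 > 0, so Plotkin applies.
Compute d/(2d−n) = 9/4 ≈ 2.2500.
⌊d/(2d−n)⌋ = 2.
Plotkin bound: M ≤ 2·2 = 4.
Given |C| = 3, check: satisfied.
This |C| is below the Plotkin bound.


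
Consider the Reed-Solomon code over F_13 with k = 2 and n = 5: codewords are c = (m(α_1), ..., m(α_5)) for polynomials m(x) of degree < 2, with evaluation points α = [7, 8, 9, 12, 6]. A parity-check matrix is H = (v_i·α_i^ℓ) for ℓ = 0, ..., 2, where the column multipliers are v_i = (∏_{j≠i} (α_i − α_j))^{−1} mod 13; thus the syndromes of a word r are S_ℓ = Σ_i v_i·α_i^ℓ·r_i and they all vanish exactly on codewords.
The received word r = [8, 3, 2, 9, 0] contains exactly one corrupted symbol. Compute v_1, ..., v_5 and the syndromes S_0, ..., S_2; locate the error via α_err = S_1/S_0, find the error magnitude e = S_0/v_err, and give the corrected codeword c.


S = (7, 11, 8), error at position 3, error magnitude e = 4, c = [8, 3, 11, 9, 0].

Step 1: column multipliers v_i = (∏_{j≠i}(α_i − α_j))^{−1} mod 13.
  i = 1 (α = 7): (7−8)(7−9)(7−12)(7−6) = (−1)·(−2)·(−5)·1 = −10 ≡ 3, so v_1 = 3^{−1} = 9 (mod 13).
  i = 2 (α = 8): (8−7)(8−9)(8−12)(8−6) = 1·(−1)·(−4)·2 = 8 ≡ 8, so v_2 = 8^{−1} = 5 (mod 13).
  i = 3 (α = 9): (9−7)(9−8)(9−12)(9−6) = 2·1·(−3)·3 = −18 ≡ 8, so v_3 = 8^{−1} = 5 (mod 13).
  i = 4 (α = 12): (12−7)(12−8)(12−9)(12−6) = 5·4·3·6 = 360 ≡ 9, so v_4 = 9^{−1} = 3 (mod 13).
  i = 5 (α = 6): (6−7)(6−8)(6−9)(6−12) = (−1)·(−2)·(−3)·(−6) = 36 ≡ 10, so v_5 = 10^{−1} = 4 (mod 13).
  v = [9, 5, 5, 3, 4].
Step 2: syndromes of r = [8, 3, 2, 9, 0] (all sums mod 13).
  S_0 = Σ v_i r_i = 9·8 + 5·3 + 5·2 + 3·9 + 4·0 = 124 ≡ 7.
  S_1 = Σ v_i α_i r_i = 9·7·8 + 5·8·3 + 5·9·2 + 3·12·9 + 4·6·0 = 1038 ≡ 11.
  α_i^2 mod 13 = [10, 12, 3, 1, 10].
  S_2 = Σ v_i α_i^2 r_i = 9·10·8 + 5·12·3 + 5·3·2 + 3·1·9 + 4·10·0 = 957 ≡ 8.
  S = (7, 11, 8) ≠ 0, so r is not a codeword (an error is present).
Step 3: locate the error. For a single error e at position i, S_ℓ = v_i·e·α_i^ℓ, so α_err = S_1/S_0.
  S_0^{−1} = 7^{−1} = 2 (mod 13), so α_err = 11·2 = 22 ≡ 9 = α_3. Error position i = 3.
  Consistency check: S_2/S_1 = 8·6 = 48 ≡ 9 = α_err ✓ (single-error assumption holds).
Step 4: error magnitude e = S_0/v_3 = S_0·∏_{j≠3}(α_3 − α_j) = 7·8 = 56 ≡ 4 (mod 13).
Step 5: correct position 3: c_3 = r_3 − e = 2 − 4 ≡ 11 (mod 13). Hence c = [8, 3, 11, 9, 0].
  Check: interpolating c through the α_i gives m(x) = 4 + 8·x (degree < 2) with m(α_i) = c_i for every i, so c is indeed a codeword.


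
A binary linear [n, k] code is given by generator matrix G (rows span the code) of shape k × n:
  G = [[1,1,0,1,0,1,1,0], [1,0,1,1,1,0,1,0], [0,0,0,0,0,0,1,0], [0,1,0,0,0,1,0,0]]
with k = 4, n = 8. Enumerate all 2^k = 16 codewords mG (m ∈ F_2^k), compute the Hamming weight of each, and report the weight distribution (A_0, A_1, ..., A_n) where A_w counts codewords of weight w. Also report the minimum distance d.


Weight distribution: A_0 = 1, A_1 = 1, A_2 = 3, A_3 = 3, A_4 = 3, A_5 = 3, A_6 = 1, A_7 = 1. Minimum distance d = 1.

Enumerate all 2^4 = 16 messages m ∈ F_2^4.
For each, compute codeword c = mG in F_2^8, then tally its weight.
  m = 0000 → c = 00000000, weight = 0.
  m = 1000 → c = 11010110, weight = 5.
  m = 0100 → c = 10111010, weight = 5.
  m = 1100 → c = 01101100, weight = 4.
  m = 0010 → c = 00000010, weight = 1.
  m = 1010 → c = 11010100, weight = 4.
  m = 0110 → c = 10111000, weight = 4.
  m = 1110 → c = 01101110, weight = 5.
  m = 0001 → c = 01000100, weight = 2.
  m = 1001 → c = 10010010, weight = 3.
  m = 0101 → c = 11111110, weight = 7.
  m = 1101 → c = 00101000, weight = 2.
  m = 0011 → c = 01000110, weight = 3.
  m = 1011 → c = 10010000, weight = 2.
  m = 0111 → c = 11111100, weight = 6.
  m = 1111 → c = 00101010, weight = 3.
Tally weights:
  weight 0: 1 codewords.
  weight 1: 1 codewords.
  weight 2: 3 codewords.
  weight 3: 3 codewords.
  weight 4: 3 codewords.
  weight 5: 3 codewords.
  weight 6: 1 codewords.
  weight 7: 1 codewords.
Minimum distance d = smallest w > 0 with A_w > 0 = 1.
Sanity: Σ A_w = 16 = 2^4 = 16 ✓.


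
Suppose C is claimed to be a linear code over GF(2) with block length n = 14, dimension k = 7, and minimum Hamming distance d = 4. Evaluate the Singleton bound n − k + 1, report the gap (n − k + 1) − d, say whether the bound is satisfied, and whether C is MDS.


Singleton RHS = n − k + 1 = 8, slack = 4, bound satisfied, not MDS.

Singleton bound: d ≤ n − k + 1.
Here n = 14, k = 7, so n − k + 1 = 8.
Given d = 4, check d ≤ 8: YES.
Slack = (n − k + 1) − d = 4.
The code is NOT MDS (slack = 4 > 0).
Description: the claimed parameters are [14, 7, 4]_2; such a code would be non-MDS.


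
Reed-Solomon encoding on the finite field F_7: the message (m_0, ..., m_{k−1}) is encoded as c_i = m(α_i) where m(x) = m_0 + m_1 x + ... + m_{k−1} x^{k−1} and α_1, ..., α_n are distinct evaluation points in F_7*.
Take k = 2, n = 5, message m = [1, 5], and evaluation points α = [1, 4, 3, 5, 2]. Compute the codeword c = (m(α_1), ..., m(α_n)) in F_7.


c = [6, 0, 2, 5, 4]

Message polynomial: m(x) = 1 + 5·x (mod 7).
For each evaluation point α_i, compute m(α_i) mod 7:
  α_1 = 1: Horner steps 5 → 6, so m(1) = 6.
  α_2 = 4: Horner steps 5 → 0, so m(4) = 0.
  α_3 = 3: Horner steps 5 → 2, so m(3) = 2.
  α_4 = 5: Horner steps 5 → 5, so m(5) = 5.
  α_5 = 2: Horner steps 5 → 4, so m(2) = 4.
Codeword c = [6, 0, 2, 5, 4] ∈ F_7^5.


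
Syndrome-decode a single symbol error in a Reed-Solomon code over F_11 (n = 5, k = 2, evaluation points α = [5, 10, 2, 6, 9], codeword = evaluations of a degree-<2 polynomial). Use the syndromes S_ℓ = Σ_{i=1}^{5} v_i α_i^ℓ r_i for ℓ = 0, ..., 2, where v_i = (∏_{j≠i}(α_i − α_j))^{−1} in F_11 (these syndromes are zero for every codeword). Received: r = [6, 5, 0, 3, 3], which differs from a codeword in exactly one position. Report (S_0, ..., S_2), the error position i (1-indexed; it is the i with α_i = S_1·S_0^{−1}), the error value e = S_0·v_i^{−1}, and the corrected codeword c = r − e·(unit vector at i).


S = (7, 9, 10), error at position 4, error magnitude e = 6, c = [6, 5, 0, 8, 3].

Step 1: column multipliers v_i = (∏_{j≠i}(α_i − α_j))^{−1} mod 11.
  i = 1 (α = 5): (5−10)(5−2)(5−6)(5−9) = (−5)·3·(−1)·(−4) = −60 ≡ 6, so v_1 = 6^{−1} = 2 (mod 11).
  i = 2 (α = 10): (10−5)(10−2)(10−6)(10−9) = 5·8·4·1 = 160 ≡ 6, so v_2 = 6^{−1} = 2 (mod 11).
  i = 3 (α = 2): (2−5)(2−10)(2−6)(2−9) = (−3)·(−8)·(−4)·(−7) = 672 ≡ 1, so v_3 = 1^{−1} = 1 (mod 11).
  i = 4 (α = 6): (6−5)(6−10)(6−2)(6−9) = 1·(−4)·4·(−3) = 48 ≡ 4, so v_4 = 4^{−1} = 3 (mod 11).
  i = 5 (α = 9): (9−5)(9−10)(9−2)(9−6) = 4·(−1)·7·3 = −84 ≡ 4, so v_5 = 4^{−1} = 3 (mod 11).
  v = [2, 2, 1, 3, 3].
Step 2: syndromes of r = [6, 5, 0, 3, 3] (all sums mod 11).
  S_0 = Σ v_i r_i = 2·6 + 2·5 + 1·0 + 3·3 + 3·3 = 40 ≡ 7.
  S_1 = Σ v_i α_i r_i = 2·5·6 + 2·10·5 + 1·2·0 + 3·6·3 + 3·9·3 = 295 ≡ 9.
  α_i^2 mod 11 = [3, 1, 4, 3, 4].
  S_2 = Σ v_i α_i^2 r_i = 2·3·6 + 2·1·5 + 1·4·0 + 3·3·3 + 3·4·3 = 109 ≡ 10.
  S = (7, 9, 10) ≠ 0, so r is not a codeword (an error is present).
Step 3: locate the error. For a single error e at position i, S_ℓ = v_i·e·α_i^ℓ, so α_err = S_1/S_0.
  S_0^{−1} = 7^{−1} = 8 (mod 11), so α_err = 9·8 = 72 ≡ 6 = α_4. Error position i = 4.
  Consistency check: S_2/S_1 = 10·5 = 50 ≡ 6 = α_err ✓ (single-error assumption holds).
Step 4: error magnitude e = S_0/v_4 = S_0·∏_{j≠4}(α_4 − α_j) = 7·4 = 28 ≡ 6 (mod 11).
Step 5: correct position 4: c_4 = r_4 − e = 3 − 6 ≡ 8 (mod 11). Hence c = [6, 5, 0, 8, 3].
  Check: interpolating c through the α_i gives m(x) = 7 + 2·x (degree < 2) with m(α_i) = c_i for every i, so c is indeed a codeword.


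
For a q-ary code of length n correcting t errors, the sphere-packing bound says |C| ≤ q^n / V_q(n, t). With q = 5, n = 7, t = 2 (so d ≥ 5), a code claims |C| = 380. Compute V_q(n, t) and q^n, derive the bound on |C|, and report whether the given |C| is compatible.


V_q(n, t) = 365, q^n = 78125, Hamming bound = 214, |C| = 380 > bound (violated).

Step 1: Compute V_q(n, t) = Σ_{j=0}^2 C(n, j) (q−1)^j.
  j = 0: C(7,0)·(4)^0 = 1·1 = 1.
  j = 1: C(7,1)·(4)^1 = 7·4 = 28.
  j = 2: C(7,2)·(4)^2 = 21·16 = 336.
  V_q(n, t) = 1 + 28 + 336 = 365.
Step 2: q^n = 5^7 = 78125.
Step 3: Hamming bound ⌊q^n / V_q(n,t)⌋ = ⌊78125/365⌋ = 214.
Step 4: Compare |C| = 380 to 214: violated.
The claimed |C| lies above the Hamming bound, so no 5-ary code of length 7 with d ≥ 5 can have 380 codewords.


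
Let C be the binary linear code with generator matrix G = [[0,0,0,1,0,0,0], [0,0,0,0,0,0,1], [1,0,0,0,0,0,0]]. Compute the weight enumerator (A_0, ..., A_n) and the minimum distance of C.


Weight distribution: A_0 = 1, A_1 = 3, A_2 = 3, A_3 = 1. Minimum distance d = 1.

Enumerate all 2^3 = 8 messages m ∈ F_2^3.
For each, compute codeword c = mG in F_2^7, then tally its weight.
  m = 000 → c = 0000000, weight = 0.
  m = 100 → c = 0001000, weight = 1.
  m = 010 → c = 0000001, weight = 1.
  m = 110 → c = 0001001, weight = 2.
  m = 001 → c = 1000000, weight = 1.
  m = 101 → c = 1001000, weight = 2.
  m = 011 → c = 1000001, weight = 2.
  m = 111 → c = 1001001, weight = 3.
Tally weights:
  weight 0: 1 codewords.
  weight 1: 3 codewords.
  weight 2: 3 codewords.
  weight 3: 1 codewords.
Minimum distance d = smallest w > 0 with A_w > 0 = 1.
Sanity: Σ A_w = 8 = 2^3 = 8 ✓.


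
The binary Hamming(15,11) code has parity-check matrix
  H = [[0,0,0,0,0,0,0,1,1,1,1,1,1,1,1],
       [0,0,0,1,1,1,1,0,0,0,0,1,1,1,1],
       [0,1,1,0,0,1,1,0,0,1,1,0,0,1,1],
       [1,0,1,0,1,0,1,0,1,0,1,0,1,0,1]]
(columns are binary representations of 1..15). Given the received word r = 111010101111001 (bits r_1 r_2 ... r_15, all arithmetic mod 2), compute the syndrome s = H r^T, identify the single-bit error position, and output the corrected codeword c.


s = (1, 0, 0, 1)^T, error position = 9, corrected codeword c = 111010100111001

Compute s = H r^T mod 2 one row at a time:
  s_1 = 0 + 1 + 1 + 1 + 1 + 0 + 0 + 1 = 5 ≡ 1 (mod 2).
  s_2 = 0 + 1 + 0 + 1 + 1 + 0 + 0 + 1 = 4 ≡ 0 (mod 2).
  s_3 = 1 + 1 + 0 + 1 + 1 + 1 + 0 + 1 = 6 ≡ 0 (mod 2).
  s_4 = 1 + 1 + 1 + 1 + 1 + 1 + 0 + 1 = 7 ≡ 1 (mod 2).
s = (1, 0, 0, 1)^T — this equals column 9 of H (binary 1001), so error is at position 9.
Correct: flip bit 9 of r = 111010101111001 to get c = 111010100111001.


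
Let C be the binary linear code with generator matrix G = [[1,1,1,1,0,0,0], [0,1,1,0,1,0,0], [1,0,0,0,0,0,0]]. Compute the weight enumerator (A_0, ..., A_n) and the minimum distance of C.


Weight distribution: A_0 = 1, A_1 = 1, A_2 = 1, A_3 = 3, A_4 = 2. Minimum distance d = 1.

Enumerate all 2^3 = 8 messages m ∈ F_2^3.
For each, compute codeword c = mG in F_2^7, then tally its weight.
  m = 000 → c = 0000000, weight = 0.
  m = 100 → c = 1111000, weight = 4.
  m = 010 → c = 0110100, weight = 3.
  m = 110 → c = 1001100, weight = 3.
  m = 001 → c = 1000000, weight = 1.
  m = 101 → c = 0111000, weight = 3.
  m = 011 → c = 1110100, weight = 4.
  m = 111 → c = 0001100, weight = 2.
Tally weights:
  weight 0: 1 codewords.
  weight 1: 1 codewords.
  weight 2: 1 codewords.
  weight 3: 3 codewords.
  weight 4: 2 codewords.
Minimum distance d = smallest w > 0 with A_w > 0 = 1.
Sanity: Σ A_w = 8 = 2^3 = 8 ✓.


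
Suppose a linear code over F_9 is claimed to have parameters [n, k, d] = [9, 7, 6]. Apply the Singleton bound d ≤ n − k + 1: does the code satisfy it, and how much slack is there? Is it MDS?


Singleton RHS = n − k + 1 = 3, slack = -3, bound violated (no such code; not MDS).

Singleton bound: d ≤ n − k + 1.
Here n = 9, k = 7, so n − k + 1 = 3.
Given d = 6, check d ≤ 3: NO.
Slack = (n − k + 1) − d = -3.
The slack is negative: d = 6 exceeds n − k + 1 = 3 by 3, so the Singleton bound is violated and no linear [9, 7, 6]_9 code can exist. In particular it is not MDS (MDS requires d = n − k + 1 exactly).
Description: the claimed parameters are [9, 7, 6]_9; such a code would be impossible (violates the Singleton bound).


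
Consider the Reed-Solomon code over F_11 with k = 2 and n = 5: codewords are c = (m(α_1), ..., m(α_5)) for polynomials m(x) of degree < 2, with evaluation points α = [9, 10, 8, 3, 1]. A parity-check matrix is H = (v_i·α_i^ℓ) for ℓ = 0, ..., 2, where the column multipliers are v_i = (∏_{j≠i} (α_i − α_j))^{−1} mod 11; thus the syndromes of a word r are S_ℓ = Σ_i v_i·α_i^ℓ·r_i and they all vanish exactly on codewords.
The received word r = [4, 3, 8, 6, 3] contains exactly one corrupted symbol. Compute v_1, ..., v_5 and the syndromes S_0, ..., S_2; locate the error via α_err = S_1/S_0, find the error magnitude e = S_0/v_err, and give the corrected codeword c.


S = (5, 6, 5), error at position 2, error magnitude e = 3, c = [4, 0, 8, 6, 3].

Step 1: column multipliers v_i = (∏_{j≠i}(α_i − α_j))^{−1} mod 11.
  i = 1 (α = 9): (9−10)(9−8)(9−3)(9−1) = (−1)·1·6·8 = −48 ≡ 7, so v_1 = 7^{−1} = 8 (mod 11).
  i = 2 (α = 10): (10−9)(10−8)(10−3)(10−1) = 1·2·7·9 = 126 ≡ 5, so v_2 = 5^{−1} = 9 (mod 11).
  i = 3 (α = 8): (8−9)(8−10)(8−3)(8−1) = (−1)·(−2)·5·7 = 70 ≡ 4, so v_3 = 4^{−1} = 3 (mod 11).
  i = 4 (α = 3): (3−9)(3−10)(3−8)(3−1) = (−6)·(−7)·(−5)·2 = −420 ≡ 9, so v_4 = 9^{−1} = 5 (mod 11).
  i = 5 (α = 1): (1−9)(1−10)(1−8)(1−3) = (−8)·(−9)·(−7)·(−2) = 1008 ≡ 7, so v_5 = 7^{−1} = 8 (mod 11).
  v = [8, 9, 3, 5, 8].
Step 2: syndromes of r = [4, 3, 8, 6, 3] (all sums mod 11).
  S_0 = Σ v_i r_i = 8·4 + 9·3 + 3·8 + 5·6 + 8·3 = 137 ≡ 5.
  S_1 = Σ v_i α_i r_i = 8·9·4 + 9·10·3 + 3·8·8 + 5·3·6 + 8·1·3 = 864 ≡ 6.
  α_i^2 mod 11 = [4, 1, 9, 9, 1].
  S_2 = Σ v_i α_i^2 r_i = 8·4·4 + 9·1·3 + 3·9·8 + 5·9·6 + 8·1·3 = 665 ≡ 5.
  S = (5, 6, 5) ≠ 0, so r is not a codeword (an error is present).
Step 3: locate the error. For a single error e at position i, S_ℓ = v_i·e·α_i^ℓ, so α_err = S_1/S_0.
  S_0^{−1} = 5^{−1} = 9 (mod 11), so α_err = 6·9 = 54 ≡ 10 = α_2. Error position i = 2.
  Consistency check: S_2/S_1 = 5·2 = 10 ≡ 10 = α_err ✓ (single-error assumption holds).
Step 4: error magnitude e = S_0/v_2 = S_0·∏_{j≠2}(α_2 − α_j) = 5·5 = 25 ≡ 3 (mod 11).
Step 5: correct position 2: c_2 = r_2 − e = 3 − 3 ≡ 0 (mod 11). Hence c = [4, 0, 8, 6, 3].
  Check: interpolating c through the α_i gives m(x) = 7 + 7·x (degree < 2) with m(α_i) = c_i for every i, so c is indeed a codeword.


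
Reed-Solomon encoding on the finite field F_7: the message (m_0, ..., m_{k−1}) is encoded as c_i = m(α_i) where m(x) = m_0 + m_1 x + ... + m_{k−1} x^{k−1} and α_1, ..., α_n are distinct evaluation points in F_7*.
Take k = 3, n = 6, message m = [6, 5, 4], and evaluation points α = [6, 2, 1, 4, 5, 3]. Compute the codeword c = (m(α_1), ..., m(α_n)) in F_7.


c = [5, 4, 1, 6, 5, 1]

Message polynomial: m(x) = 6 + 5·x + 4·x^2 (mod 7).
For each evaluation point α_i, compute m(α_i) mod 7:
  α_1 = 6: Horner steps 4 → 1 → 5, so m(6) = 5.
  α_2 = 2: Horner steps 4 → 6 → 4, so m(2) = 4.
  α_3 = 1: Horner steps 4 → 2 → 1, so m(1) = 1.
  α_4 = 4: Horner steps 4 → 0 → 6, so m(4) = 6.
  α_5 = 5: Horner steps 4 → 4 → 5, so m(5) = 5.
  α_6 = 3: Horner steps 4 → 3 → 1, so m(3) = 1.
Codeword c = [5, 4, 1, 6, 5, 1] ∈ F_7^6.


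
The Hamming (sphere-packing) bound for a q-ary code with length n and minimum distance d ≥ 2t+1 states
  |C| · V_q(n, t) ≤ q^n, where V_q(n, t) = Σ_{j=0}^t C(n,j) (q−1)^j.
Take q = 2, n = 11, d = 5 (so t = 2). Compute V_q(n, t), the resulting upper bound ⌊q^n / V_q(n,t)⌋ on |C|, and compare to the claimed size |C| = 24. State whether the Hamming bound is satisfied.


V_q(n, t) = 67, q^n = 2048, Hamming bound = 30, |C| = 24 ≤ bound (satisfied).

Step 1: Compute V_q(n, t) = Σ_{j=0}^2 C(n, j) (q−1)^j.
  j = 0: C(11,0)·(1)^0 = 1·1 = 1.
  j = 1: C(11,1)·(1)^1 = 11·1 = 11.
  j = 2: C(11,2)·(1)^2 = 55·1 = 55.
  V_q(n, t) = 1 + 11 + 55 = 67.
Step 2: q^n = 2^11 = 2048.
Step 3: Hamming bound ⌊q^n / V_q(n,t)⌋ = ⌊2048/67⌋ = 30.
Step 4: Compare |C| = 24 to 30: satisfied.
The claimed |C| lies below the Hamming bound.


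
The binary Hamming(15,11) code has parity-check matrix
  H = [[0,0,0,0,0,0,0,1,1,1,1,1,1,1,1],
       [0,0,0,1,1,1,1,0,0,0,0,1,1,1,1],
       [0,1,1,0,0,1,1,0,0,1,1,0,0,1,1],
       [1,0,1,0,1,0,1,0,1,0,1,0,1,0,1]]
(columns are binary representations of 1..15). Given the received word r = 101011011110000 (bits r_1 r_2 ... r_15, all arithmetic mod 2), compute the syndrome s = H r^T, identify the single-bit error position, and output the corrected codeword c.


s = (0, 0, 0, 1)^T, error position = 1, corrected codeword c = 001011011110000

Compute s = H r^T mod 2 one row at a time:
  s_1 = 1 + 1 + 1 + 1 + 0 + 0 + 0 + 0 = 4 ≡ 0 (mod 2).
  s_2 = 0 + 1 + 1 + 0 + 0 + 0 + 0 + 0 = 2 ≡ 0 (mod 2).
  s_3 = 0 + 1 + 1 + 0 + 1 + 1 + 0 + 0 = 4 ≡ 0 (mod 2).
  s_4 = 1 + 1 + 1 + 0 + 1 + 1 + 0 + 0 = 5 ≡ 1 (mod 2).
s = (0, 0, 0, 1)^T — this equals column 1 of H (binary 0001), so error is at position 1.
Correct: flip bit 1 of r = 101011011110000 to get c = 001011011110000.


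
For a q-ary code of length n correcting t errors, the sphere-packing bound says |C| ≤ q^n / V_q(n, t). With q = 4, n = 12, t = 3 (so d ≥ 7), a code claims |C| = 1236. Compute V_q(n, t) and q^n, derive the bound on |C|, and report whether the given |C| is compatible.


V_q(n, t) = 6571, q^n = 16777216, Hamming bound = 2553, |C| = 1236 ≤ bound (satisfied).

Step 1: Compute V_q(n, t) = Σ_{j=0}^3 C(n, j) (q−1)^j.
  j = 0: C(12,0)·(3)^0 = 1·1 = 1.
  j = 1: C(12,1)·(3)^1 = 12·3 = 36.
  j = 2: C(12,2)·(3)^2 = 66·9 = 594.
  j = 3: C(12,3)·(3)^3 = 220·27 = 5940.
  V_q(n, t) = 1 + 36 + 594 + 5940 = 6571.
Step 2: q^n = 4^12 = 16777216.
Step 3: Hamming bound ⌊q^n / V_q(n,t)⌋ = ⌊16777216/6571⌋ = 2553.
Step 4: Compare |C| = 1236 to 2553: satisfied.
The claimed |C| lies below the Hamming bound.


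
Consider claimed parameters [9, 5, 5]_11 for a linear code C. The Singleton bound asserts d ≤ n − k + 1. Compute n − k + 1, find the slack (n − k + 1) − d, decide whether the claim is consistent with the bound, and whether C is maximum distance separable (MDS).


Singleton RHS = n − k + 1 = 5, slack = 0, bound satisfied, MDS.

Singleton bound: d ≤ n − k + 1.
Here n = 9, k = 5, so n − k + 1 = 5.
Given d = 5, check d ≤ 5: YES.
Slack = (n − k + 1) − d = 0.
The code is MDS (slack = 0).
Description: the claimed parameters are [9, 5, 5]_11; such a code would be MDS (meets Singleton bound).


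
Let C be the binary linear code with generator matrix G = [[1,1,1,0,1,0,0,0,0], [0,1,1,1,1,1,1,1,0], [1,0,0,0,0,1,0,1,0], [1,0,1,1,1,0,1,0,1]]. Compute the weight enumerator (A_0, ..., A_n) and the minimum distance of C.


Weight distribution: A_0 = 1, A_2 = 2, A_3 = 1, A_4 = 3, A_5 = 4, A_6 = 2, A_7 = 3. Minimum distance d = 2.

Enumerate all 2^4 = 16 messages m ∈ F_2^4.
For each, compute codeword c = mG in F_2^9, then tally its weight.
  m = 0000 → c = 000000000, weight = 0.
  m = 1000 → c = 111010000, weight = 4.
  m = 0100 → c = 011111110, weight = 7.
  m = 1100 → c = 100101110, weight = 5.
  m = 0010 → c = 100001010, weight = 3.
  m = 1010 → c = 011011010, weight = 5.
  m = 0110 → c = 111110100, weight = 6.
  m = 1110 → c = 000100100, weight = 2.
  m = 0001 → c = 101110101, weight = 6.
  m = 1001 → c = 010100101, weight = 4.
  m = 0101 → c = 110001011, weight = 5.
  m = 1101 → c = 001011011, weight = 5.
  m = 0011 → c = 001111111, weight = 7.
  m = 1011 → c = 110101111, weight = 7.
  m = 0111 → c = 010000001, weight = 2.
  m = 1111 → c = 101010001, weight = 4.
Tally weights:
  weight 0: 1 codewords.
  weight 2: 2 codewords.
  weight 3: 1 codewords.
  weight 4: 3 codewords.
  weight 5: 4 codewords.
  weight 6: 2 codewords.
  weight 7: 3 codewords.
Minimum distance d = smallest w > 0 with A_w > 0 = 2.
Sanity: Σ A_w = 16 = 2^4 = 16 ✓.


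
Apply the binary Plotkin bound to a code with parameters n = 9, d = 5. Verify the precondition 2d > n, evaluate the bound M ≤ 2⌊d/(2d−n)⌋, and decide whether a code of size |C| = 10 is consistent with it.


Plotkin bound M ≤ 10; given |C| = 10 ≤ bound (satisfied).

Check applicability: 2d = 10, n = 9.
2d − n = 1 > 0, so Plotkin applies.
Compute d/(2d−n) = 5/1 ≈ 5.0000.
⌊d/(2d−n)⌋ = 5.
Plotkin bound: M ≤ 2·5 = 10.
Given |C| = 10, check: satisfied.
This |C| is at the Plotkin bound.


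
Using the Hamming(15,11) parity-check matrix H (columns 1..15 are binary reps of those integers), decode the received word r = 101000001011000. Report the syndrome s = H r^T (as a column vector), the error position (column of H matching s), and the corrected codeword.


s = (1, 1, 0, 0)^T, error position = 12, corrected codeword c = 101000001010000

Compute s = H r^T mod 2 one row at a time:
  s_1 = 0 + 1 + 0 + 1 + 1 + 0 + 0 + 0 = 3 ≡ 1 (mod 2).
  s_2 = 0 + 0 + 0 + 0 + 1 + 0 + 0 + 0 = 1 ≡ 1 (mod 2).
  s_3 = 0 + 1 + 0 + 0 + 0 + 1 + 0 + 0 = 2 ≡ 0 (mod 2).
  s_4 = 1 + 1 + 0 + 0 + 1 + 1 + 0 + 0 = 4 ≡ 0 (mod 2).
s = (1, 1, 0, 0)^T — this equals column 12 of H (binary 1100), so error is at position 12.
Correct: flip bit 12 of r = 101000001011000 to get c = 101000001010000.


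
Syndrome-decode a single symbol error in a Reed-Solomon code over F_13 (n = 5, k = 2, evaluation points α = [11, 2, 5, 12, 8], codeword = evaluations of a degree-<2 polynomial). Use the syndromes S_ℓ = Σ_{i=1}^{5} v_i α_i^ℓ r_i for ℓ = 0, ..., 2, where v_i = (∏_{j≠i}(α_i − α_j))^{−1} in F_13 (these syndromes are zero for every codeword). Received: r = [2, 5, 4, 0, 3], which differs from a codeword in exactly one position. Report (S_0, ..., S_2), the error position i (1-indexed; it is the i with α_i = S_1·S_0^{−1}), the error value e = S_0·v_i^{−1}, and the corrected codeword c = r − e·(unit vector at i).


S = (1, 12, 1), error at position 4, error magnitude e = 7, c = [2, 5, 4, 6, 3].

Step 1: column multipliers v_i = (∏_{j≠i}(α_i − α_j))^{−1} mod 13.
  i = 1 (α = 11): (11−2)(11−5)(11−12)(11−8) = 9·6·(−1)·3 = −162 ≡ 7, so v_1 = 7^{−1} = 2 (mod 13).
  i = 2 (α = 2): (2−11)(2−5)(2−12)(2−8) = (−9)·(−3)·(−10)·(−6) = 1620 ≡ 8, so v_2 = 8^{−1} = 5 (mod 13).
  i = 3 (α = 5): (5−11)(5−2)(5−12)(5−8) = (−6)·3·(−7)·(−3) = −378 ≡ 12, so v_3 = 12^{−1} = 12 (mod 13).
  i = 4 (α = 12): (12−11)(12−2)(12−5)(12−8) = 1·10·7·4 = 280 ≡ 7, so v_4 = 7^{−1} = 2 (mod 13).
  i = 5 (α = 8): (8−11)(8−2)(8−5)(8−12) = (−3)·6·3·(−4) = 216 ≡ 8, so v_5 = 8^{−1} = 5 (mod 13).
  v = [2, 5, 12, 2, 5].
Step 2: syndromes of r = [2, 5, 4, 0, 3] (all sums mod 13).
  S_0 = Σ v_i r_i = 2·2 + 5·5 + 12·4 + 2·0 + 5·3 = 92 ≡ 1.
  S_1 = Σ v_i α_i r_i = 2·11·2 + 5·2·5 + 12·5·4 + 2·12·0 + 5·8·3 = 454 ≡ 12.
  α_i^2 mod 13 = [4, 4, 12, 1, 12].
  S_2 = Σ v_i α_i^2 r_i = 2·4·2 + 5·4·5 + 12·12·4 + 2·1·0 + 5·12·3 = 872 ≡ 1.
  S = (1, 12, 1) ≠ 0, so r is not a codeword (an error is present).
Step 3: locate the error. For a single error e at position i, S_ℓ = v_i·e·α_i^ℓ, so α_err = S_1/S_0.
  S_0^{−1} = 1^{−1} = 1 (mod 13), so α_err = 12·1 = 12 ≡ 12 = α_4. Error position i = 4.
  Consistency check: S_2/S_1 = 1·12 = 12 ≡ 12 = α_err ✓ (single-error assumption holds).
Step 4: error magnitude e = S_0/v_4 = S_0·∏_{j≠4}(α_4 − α_j) = 1·7 = 7 ≡ 7 (mod 13).
Step 5: correct position 4: c_4 = r_4 − e = 0 − 7 ≡ 6 (mod 13). Hence c = [2, 5, 4, 6, 3].
  Check: interpolating c through the α_i gives m(x) = 10 + 4·x (degree < 2) with m(α_i) = c_i for every i, so c is indeed a codeword.


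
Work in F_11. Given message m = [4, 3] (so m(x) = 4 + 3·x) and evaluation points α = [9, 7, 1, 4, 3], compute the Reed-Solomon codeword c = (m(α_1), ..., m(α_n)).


c = [9, 3, 7, 5, 2]

Message polynomial: m(x) = 4 + 3·x (mod 11).
For each evaluation point α_i, compute m(α_i) mod 11:
  α_1 = 9: Horner steps 3 → 9, so m(9) = 9.
  α_2 = 7: Horner steps 3 → 3, so m(7) = 3.
  α_3 = 1: Horner steps 3 → 7, so m(1) = 7.
  α_4 = 4: Horner steps 3 → 5, so m(4) = 5.
  α_5 = 3: Horner steps 3 → 2, so m(3) = 2.
Codeword c = [9, 3, 7, 5, 2] ∈ F_11^5.


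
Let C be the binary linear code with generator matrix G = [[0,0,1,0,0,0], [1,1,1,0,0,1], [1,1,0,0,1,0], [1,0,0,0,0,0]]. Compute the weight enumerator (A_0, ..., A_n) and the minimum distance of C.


Weight distribution: A_0 = 1, A_1 = 2, A_2 = 4, A_3 = 6, A_4 = 3. Minimum distance d = 1.

Enumerate all 2^4 = 16 messages m ∈ F_2^4.
For each, compute codeword c = mG in F_2^6, then tally its weight.
  m = 0000 → c = 000000, weight = 0.
  m = 1000 → c = 001000, weight = 1.
  m = 0100 → c = 111001, weight = 4.
  m = 1100 → c = 110001, weight = 3.
  m = 0010 → c = 110010, weight = 3.
  m = 1010 → c = 111010, weight = 4.
  m = 0110 → c = 001011, weight = 3.
  m = 1110 → c = 000011, weight = 2.
  m = 0001 → c = 100000, weight = 1.
  m = 1001 → c = 101000, weight = 2.
  m = 0101 → c = 011001, weight = 3.
  m = 1101 → c = 010001, weight = 2.
  m = 0011 → c = 010010, weight = 2.
  m = 1011 → c = 011010, weight = 3.
  m = 0111 → c = 101011, weight = 4.
  m = 1111 → c = 100011, weight = 3.
Tally weights:
  weight 0: 1 codewords.
  weight 1: 2 codewords.
  weight 2: 4 codewords.
  weight 3: 6 codewords.
  weight 4: 3 codewords.
Minimum distance d = smallest w > 0 with A_w > 0 = 1.
Sanity: Σ A_w = 16 = 2^4 = 16 ✓.


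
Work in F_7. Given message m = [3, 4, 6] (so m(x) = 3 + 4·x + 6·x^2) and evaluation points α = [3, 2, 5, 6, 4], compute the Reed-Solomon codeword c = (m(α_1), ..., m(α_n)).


c = [6, 0, 5, 5, 3]

Message polynomial: m(x) = 3 + 4·x + 6·x^2 (mod 7).
For each evaluation point α_i, compute m(α_i) mod 7:
  α_1 = 3: Horner steps 6 → 1 → 6, so m(3) = 6.
  α_2 = 2: Horner steps 6 → 2 → 0, so m(2) = 0.
  α_3 = 5: Horner steps 6 → 6 → 5, so m(5) = 5.
  α_4 = 6: Horner steps 6 → 5 → 5, so m(6) = 5.
  α_5 = 4: Horner steps 6 → 0 → 3, so m(4) = 3.
Codeword c = [6, 0, 5, 5, 3] ∈ F_7^5.


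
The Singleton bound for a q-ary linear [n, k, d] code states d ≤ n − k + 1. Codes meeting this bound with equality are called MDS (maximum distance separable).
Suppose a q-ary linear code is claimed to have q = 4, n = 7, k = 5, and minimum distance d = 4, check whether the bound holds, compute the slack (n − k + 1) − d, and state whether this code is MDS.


Singleton RHS = n − k + 1 = 3, slack = -1, bound violated (no such code; not MDS).

Singleton bound: d ≤ n − k + 1.
Here n = 7, k = 5, so n − k + 1 = 3.
Given d = 4, check d ≤ 3: NO.
Slack = (n − k + 1) − d = -1.
The slack is negative: d = 4 exceeds n − k + 1 = 3 by 1, so the Singleton bound is violated and no linear [7, 5, 4]_4 code can exist. In particular it is not MDS (MDS requires d = n − k + 1 exactly).
Description: the claimed parameters are [7, 5, 4]_4; such a code would be impossible (violates the Singleton bound).


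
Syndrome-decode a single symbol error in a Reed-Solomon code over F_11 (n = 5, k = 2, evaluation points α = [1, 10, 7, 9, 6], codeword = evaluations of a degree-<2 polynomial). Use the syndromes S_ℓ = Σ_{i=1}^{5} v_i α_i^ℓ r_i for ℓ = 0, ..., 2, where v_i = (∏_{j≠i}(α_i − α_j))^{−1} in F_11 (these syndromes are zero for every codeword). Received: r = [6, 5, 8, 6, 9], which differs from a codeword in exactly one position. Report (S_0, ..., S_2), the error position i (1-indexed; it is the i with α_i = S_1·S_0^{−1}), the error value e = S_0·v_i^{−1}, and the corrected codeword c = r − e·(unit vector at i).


S = (9, 9, 9), error at position 1, error magnitude e = 3, c = [3, 5, 8, 6, 9].

Step 1: column multipliers v_i = (∏_{j≠i}(α_i − α_j))^{−1} mod 11.
  i = 1 (α = 1): (1−10)(1−7)(1−9)(1−6) = (−9)·(−6)·(−8)·(−5) = 2160 ≡ 4, so v_1 = 4^{−1} = 3 (mod 11).
  i = 2 (α = 10): (10−1)(10−7)(10−9)(10−6) = 9·3·1·4 = 108 ≡ 9, so v_2 = 9^{−1} = 5 (mod 11).
  i = 3 (α = 7): (7−1)(7−10)(7−9)(7−6) = 6·(−3)·(−2)·1 = 36 ≡ 3, so v_3 = 3^{−1} = 4 (mod 11).
  i = 4 (α = 9): (9−1)(9−10)(9−7)(9−6) = 8·(−1)·2·3 = −48 ≡ 7, so v_4 = 7^{−1} = 8 (mod 11).
  i = 5 (α = 6): (6−1)(6−10)(6−7)(6−9) = 5·(−4)·(−1)·(−3) = −60 ≡ 6, so v_5 = 6^{−1} = 2 (mod 11).
  v = [3, 5, 4, 8, 2].
Step 2: syndromes of r = [6, 5, 8, 6, 9] (all sums mod 11).
  S_0 = Σ v_i r_i = 3·6 + 5·5 + 4·8 + 8·6 + 2·9 = 141 ≡ 9.
  S_1 = Σ v_i α_i r_i = 3·1·6 + 5·10·5 + 4·7·8 + 8·9·6 + 2·6·9 = 1032 ≡ 9.
  α_i^2 mod 11 = [1, 1, 5, 4, 3].
  S_2 = Σ v_i α_i^2 r_i = 3·1·6 + 5·1·5 + 4·5·8 + 8·4·6 + 2·3·9 = 449 ≡ 9.
  S = (9, 9, 9) ≠ 0, so r is not a codeword (an error is present).
Step 3: locate the error. For a single error e at position i, S_ℓ = v_i·e·α_i^ℓ, so α_err = S_1/S_0.
  S_0^{−1} = 9^{−1} = 5 (mod 11), so α_err = 9·5 = 45 ≡ 1 = α_1. Error position i = 1.
  Consistency check: S_2/S_1 = 9·5 = 45 ≡ 1 = α_err ✓ (single-error assumption holds).
Step 4: error magnitude e = S_0/v_1 = S_0·∏_{j≠1}(α_1 − α_j) = 9·4 = 36 ≡ 3 (mod 11).
Step 5: correct position 1: c_1 = r_1 − e = 6 − 3 ≡ 3 (mod 11). Hence c = [3, 5, 8, 6, 9].
  Check: interpolating c through the α_i gives m(x) = 4 + 10·x (degree < 2) with m(α_i) = c_i for every i, so c is indeed a codeword.


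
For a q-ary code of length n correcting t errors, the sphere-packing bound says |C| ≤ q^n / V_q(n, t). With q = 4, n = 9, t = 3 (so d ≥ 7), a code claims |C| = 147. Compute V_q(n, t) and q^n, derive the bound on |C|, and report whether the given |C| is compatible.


V_q(n, t) = 2620, q^n = 262144, Hamming bound = 100, |C| = 147 > bound (violated).

Step 1: Compute V_q(n, t) = Σ_{j=0}^3 C(n, j) (q−1)^j.
  j = 0: C(9,0)·(3)^0 = 1·1 = 1.
  j = 1: C(9,1)·(3)^1 = 9·3 = 27.
  j = 2: C(9,2)·(3)^2 = 36·9 = 324.
  j = 3: C(9,3)·(3)^3 = 84·27 = 2268.
  V_q(n, t) = 1 + 27 + 324 + 2268 = 2620.
Step 2: q^n = 4^9 = 262144.
Step 3: Hamming bound ⌊q^n / V_q(n,t)⌋ = ⌊262144/2620⌋ = 100.
Step 4: Compare |C| = 147 to 100: violated.
The claimed |C| lies above the Hamming bound, so no 4-ary code of length 9 with d ≥ 7 can have 147 codewords.


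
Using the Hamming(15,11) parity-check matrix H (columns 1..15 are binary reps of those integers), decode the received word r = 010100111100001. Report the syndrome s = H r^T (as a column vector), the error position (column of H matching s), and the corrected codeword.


s = (0, 1, 0, 1)^T, error position = 5, corrected codeword c = 010110111100001

Compute s = H r^T mod 2 one row at a time:
  s_1 = 1 + 1 + 1 + 0 + 0 + 0 + 0 + 1 = 4 ≡ 0 (mod 2).
  s_2 = 1 + 0 + 0 + 1 + 0 + 0 + 0 + 1 = 3 ≡ 1 (mod 2).
  s_3 = 1 + 0 + 0 + 1 + 1 + 0 + 0 + 1 = 4 ≡ 0 (mod 2).
  s_4 = 0 + 0 + 0 + 1 + 1 + 0 + 0 + 1 = 3 ≡ 1 (mod 2).
s = (0, 1, 0, 1)^T — this equals column 5 of H (binary 0101), so error is at position 5.
Correct: flip bit 5 of r = 010100111100001 to get c = 010110111100001.


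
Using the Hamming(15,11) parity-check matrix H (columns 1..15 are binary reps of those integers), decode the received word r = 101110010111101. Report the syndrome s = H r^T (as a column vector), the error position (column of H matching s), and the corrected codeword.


s = (0, 1, 0, 0)^T, error position = 4, corrected codeword c = 101010010111101

Compute s = H r^T mod 2 one row at a time:
  s_1 = 1 + 0 + 1 + 1 + 1 + 1 + 0 + 1 = 6 ≡ 0 (mod 2).
  s_2 = 1 + 1 + 0 + 0 + 1 + 1 + 0 + 1 = 5 ≡ 1 (mod 2).
  s_3 = 0 + 1 + 0 + 0 + 1 + 1 + 0 + 1 = 4 ≡ 0 (mod 2).
  s_4 = 1 + 1 + 1 + 0 + 0 + 1 + 1 + 1 = 6 ≡ 0 (mod 2).
s = (0, 1, 0, 0)^T — this equals column 4 of H (binary 0100), so error is at position 4.
Correct: flip bit 4 of r = 101110010111101 to get c = 101010010111101.


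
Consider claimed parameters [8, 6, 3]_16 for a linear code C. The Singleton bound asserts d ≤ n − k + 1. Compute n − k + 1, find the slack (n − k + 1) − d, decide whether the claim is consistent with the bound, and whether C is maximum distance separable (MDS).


Singleton RHS = n − k + 1 = 3, slack = 0, bound satisfied, MDS.

Singleton bound: d ≤ n − k + 1.
Here n = 8, k = 6, so n − k + 1 = 3.
Given d = 3, check d ≤ 3: YES.
Slack = (n − k + 1) − d = 0.
The code is MDS (slack = 0).
Description: the claimed parameters are [8, 6, 3]_16; such a code would be MDS (meets Singleton bound).


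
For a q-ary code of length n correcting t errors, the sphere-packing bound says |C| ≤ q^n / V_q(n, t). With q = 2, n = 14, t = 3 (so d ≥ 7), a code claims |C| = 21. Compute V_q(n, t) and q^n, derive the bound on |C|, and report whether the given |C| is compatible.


V_q(n, t) = 470, q^n = 16384, Hamming bound = 34, |C| = 21 ≤ bound (satisfied).

Step 1: Compute V_q(n, t) = Σ_{j=0}^3 C(n, j) (q−1)^j.
  j = 0: C(14,0)·(1)^0 = 1·1 = 1.
  j = 1: C(14,1)·(1)^1 = 14·1 = 14.
  j = 2: C(14,2)·(1)^2 = 91·1 = 91.
  j = 3: C(14,3)·(1)^3 = 364·1 = 364.
  V_q(n, t) = 1 + 14 + 91 + 364 = 470.
Step 2: q^n = 2^14 = 16384.
Step 3: Hamming bound ⌊q^n / V_q(n,t)⌋ = ⌊16384/470⌋ = 34.
Step 4: Compare |C| = 21 to 34: satisfied.
The claimed |C| lies below the Hamming bound.


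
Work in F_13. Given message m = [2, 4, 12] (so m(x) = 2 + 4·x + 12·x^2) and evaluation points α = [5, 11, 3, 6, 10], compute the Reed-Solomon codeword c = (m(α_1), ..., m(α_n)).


c = [10, 3, 5, 3, 7]

Message polynomial: m(x) = 2 + 4·x + 12·x^2 (mod 13).
For each evaluation point α_i, compute m(α_i) mod 13:
  α_1 = 5: Horner steps 12 → 12 → 10, so m(5) = 10.
  α_2 = 11: Horner steps 12 → 6 → 3, so m(11) = 3.
  α_3 = 3: Horner steps 12 → 1 → 5, so m(3) = 5.
  α_4 = 6: Horner steps 12 → 11 → 3, so m(6) = 3.
  α_5 = 10: Horner steps 12 → 7 → 7, so m(10) = 7.
Codeword c = [10, 3, 5, 3, 7] ∈ F_13^5.


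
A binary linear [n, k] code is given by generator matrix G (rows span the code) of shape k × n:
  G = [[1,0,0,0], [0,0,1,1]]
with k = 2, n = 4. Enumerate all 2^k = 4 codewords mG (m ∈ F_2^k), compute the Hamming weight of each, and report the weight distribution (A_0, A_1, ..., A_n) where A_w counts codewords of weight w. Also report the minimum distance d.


Weight distribution: A_0 = 1, A_1 = 1, A_2 = 1, A_3 = 1. Minimum distance d = 1.

Enumerate all 2^2 = 4 messages m ∈ F_2^2.
For each, compute codeword c = mG in F_2^4, then tally its weight.
  m = 00 → c = 0000, weight = 0.
  m = 10 → c = 1000, weight = 1.
  m = 01 → c = 0011, weight = 2.
  m = 11 → c = 1011, weight = 3.
Tally weights:
  weight 0: 1 codewords.
  weight 1: 1 codewords.
  weight 2: 1 codewords.
  weight 3: 1 codewords.
Minimum distance d = smallest w > 0 with A_w > 0 = 1.
Sanity: Σ A_w = 4 = 2^2 = 4 ✓.


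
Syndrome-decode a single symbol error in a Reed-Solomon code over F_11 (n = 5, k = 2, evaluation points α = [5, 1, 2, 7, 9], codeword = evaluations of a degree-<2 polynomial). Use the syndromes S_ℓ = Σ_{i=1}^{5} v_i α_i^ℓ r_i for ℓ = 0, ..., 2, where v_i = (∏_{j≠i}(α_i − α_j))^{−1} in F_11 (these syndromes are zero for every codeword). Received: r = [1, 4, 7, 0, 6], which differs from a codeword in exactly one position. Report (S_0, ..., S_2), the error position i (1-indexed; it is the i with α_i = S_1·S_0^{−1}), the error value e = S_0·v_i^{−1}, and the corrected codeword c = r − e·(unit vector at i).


S = (5, 3, 4), error at position 1, error magnitude e = 7, c = [5, 4, 7, 0, 6].

Step 1: column multipliers v_i = (∏_{j≠i}(α_i − α_j))^{−1} mod 11.
  i = 1 (α = 5): (5−1)(5−2)(5−7)(5−9) = 4·3·(−2)·(−4) = 96 ≡ 8, so v_1 = 8^{−1} = 7 (mod 11).
  i = 2 (α = 1): (1−5)(1−2)(1−7)(1−9) = (−4)·(−1)·(−6)·(−8) = 192 ≡ 5, so v_2 = 5^{−1} = 9 (mod 11).
  i = 3 (α = 2): (2−5)(2−1)(2−7)(2−9) = (−3)·1·(−5)·(−7) = −105 ≡ 5, so v_3 = 5^{−1} = 9 (mod 11).
  i = 4 (α = 7): (7−5)(7−1)(7−2)(7−9) = 2·6·5·(−2) = −120 ≡ 1, so v_4 = 1^{−1} = 1 (mod 11).
  i = 5 (α = 9): (9−5)(9−1)(9−2)(9−7) = 4·8·7·2 = 448 ≡ 8, so v_5 = 8^{−1} = 7 (mod 11).
  v = [7, 9, 9, 1, 7].
Step 2: syndromes of r = [1, 4, 7, 0, 6] (all sums mod 11).
  S_0 = Σ v_i r_i = 7·1 + 9·4 + 9·7 + 1·0 + 7·6 = 148 ≡ 5.
  S_1 = Σ v_i α_i r_i = 7·5·1 + 9·1·4 + 9·2·7 + 1·7·0 + 7·9·6 = 575 ≡ 3.
  α_i^2 mod 11 = [3, 1, 4, 5, 4].
  S_2 = Σ v_i α_i^2 r_i = 7·3·1 + 9·1·4 + 9·4·7 + 1·5·0 + 7·4·6 = 477 ≡ 4.
  S = (5, 3, 4) ≠ 0, so r is not a codeword (an error is present).
Step 3: locate the error. For a single error e at position i, S_ℓ = v_i·e·α_i^ℓ, so α_err = S_1/S_0.
  S_0^{−1} = 5^{−1} = 9 (mod 11), so α_err = 3·9 = 27 ≡ 5 = α_1. Error position i = 1.
  Consistency check: S_2/S_1 = 4·4 = 16 ≡ 5 = α_err ✓ (single-error assumption holds).
Step 4: error magnitude e = S_0/v_1 = S_0·∏_{j≠1}(α_1 − α_j) = 5·8 = 40 ≡ 7 (mod 11).
Step 5: correct position 1: c_1 = r_1 − e = 1 − 7 ≡ 5 (mod 11). Hence c = [5, 4, 7, 0, 6].
  Check: interpolating c through the α_i gives m(x) = 1 + 3·x (degree < 2) with m(α_i) = c_i for every i, so c is indeed a codeword.
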